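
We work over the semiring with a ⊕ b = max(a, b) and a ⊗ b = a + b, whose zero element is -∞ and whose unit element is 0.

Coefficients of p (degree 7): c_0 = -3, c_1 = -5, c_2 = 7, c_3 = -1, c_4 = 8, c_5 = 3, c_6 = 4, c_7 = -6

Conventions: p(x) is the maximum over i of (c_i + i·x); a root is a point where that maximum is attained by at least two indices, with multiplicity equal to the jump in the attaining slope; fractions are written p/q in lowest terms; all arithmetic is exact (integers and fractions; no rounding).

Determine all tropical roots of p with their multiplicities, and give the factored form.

hull edge (i=0, c=-3) to (i=2, c=7): slope 5, span 2
hull edge (i=2, c=7) to (i=4, c=8): slope 1/2, span 2
hull edge (i=4, c=8) to (i=6, c=4): slope -2, span 2
hull edge (i=6, c=4) to (i=7, c=-6): slope -10, span 1
Factored form: p(x) = -6 ⊗ (x ⊕ (-5)) ⊗ (x ⊕ (-5)) ⊗ (x ⊕ (-1/2)) ⊗ (x ⊕ (-1/2)) ⊗ (x ⊕ 2) ⊗ (x ⊕ 2) ⊗ (x ⊕ 10)
Answer: roots = -5 (mult 2), -1/2 (mult 2), 2 (mult 2), 10 (mult 1)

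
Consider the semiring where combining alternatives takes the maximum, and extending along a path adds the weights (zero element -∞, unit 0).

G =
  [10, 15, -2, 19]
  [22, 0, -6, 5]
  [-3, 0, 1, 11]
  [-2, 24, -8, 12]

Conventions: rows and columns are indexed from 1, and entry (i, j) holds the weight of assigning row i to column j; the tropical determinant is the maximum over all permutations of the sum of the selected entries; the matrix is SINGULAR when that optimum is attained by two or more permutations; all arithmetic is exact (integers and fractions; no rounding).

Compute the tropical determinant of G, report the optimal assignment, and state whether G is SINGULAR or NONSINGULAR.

σ = (1, 2, 3, 4): 10 + 0 + 1 + 12 = 23
σ = (1, 2, 4, 3): 10 + 0 + 11 + (-8) = 13
σ = (1, 3, 2, 4): 10 + (-6) + 0 + 12 = 16
σ = (1, 3, 4, 2): 10 + (-6) + 11 + 24 = 39
σ = (1, 4, 2, 3): 10 + 5 + 0 + (-8) = 7
σ = (1, 4, 3, 2): 10 + 5 + 1 + 24 = 40
σ = (2, 1, 3, 4): 15 + 22 + 1 + 12 = 50
σ = (2, 1, 4, 3): 15 + 22 + 11 + (-8) = 40
σ = (2, 3, 1, 4): 15 + (-6) + (-3) + 12 = 18
σ = (2, 3, 4, 1): 15 + (-6) + 11 + (-2) = 18
σ = (2, 4, 1, 3): 15 + 5 + (-3) + (-8) = 9
σ = (2, 4, 3, 1): 15 + 5 + 1 + (-2) = 19
σ = (3, 1, 2, 4): (-2) + 22 + 0 + 12 = 32
σ = (3, 1, 4, 2): (-2) + 22 + 11 + 24 = 55
σ = (3, 2, 1, 4): (-2) + 0 + (-3) + 12 = 7
σ = (3, 2, 4, 1): (-2) + 0 + 11 + (-2) = 7
σ = (3, 4, 1, 2): (-2) + 5 + (-3) + 24 = 24
σ = (3, 4, 2, 1): (-2) + 5 + 0 + (-2) = 1
σ = (4, 1, 2, 3): 19 + 22 + 0 + (-8) = 33
σ = (4, 1, 3, 2): 19 + 22 + 1 + 24 = 66
σ = (4, 2, 1, 3): 19 + 0 + (-3) + (-8) = 8
σ = (4, 2, 3, 1): 19 + 0 + 1 + (-2) = 18
σ = (4, 3, 1, 2): 19 + (-6) + (-3) + 24 = 34
σ = (4, 3, 2, 1): 19 + (-6) + 0 + (-2) = 11
Optimal value attained by: σ = (4, 1, 3, 2).
Answer: det⊕(G) = 66; verdict: NONSINGULAR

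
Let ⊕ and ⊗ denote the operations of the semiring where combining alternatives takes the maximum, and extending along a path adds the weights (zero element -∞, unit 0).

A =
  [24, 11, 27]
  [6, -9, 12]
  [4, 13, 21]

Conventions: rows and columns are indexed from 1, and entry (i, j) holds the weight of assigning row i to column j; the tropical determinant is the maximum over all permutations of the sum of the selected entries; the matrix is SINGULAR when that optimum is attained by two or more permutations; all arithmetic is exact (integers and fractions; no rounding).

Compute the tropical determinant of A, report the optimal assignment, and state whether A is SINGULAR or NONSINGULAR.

σ = (1, 2, 3): 24 + (-9) + 21 = 36
σ = (1, 3, 2): 24 + 12 + 13 = 49
σ = (2, 1, 3): 11 + 6 + 21 = 38
σ = (2, 3, 1): 11 + 12 + 4 = 27
σ = (3, 1, 2): 27 + 6 + 13 = 46
σ = (3, 2, 1): 27 + (-9) + 4 = 22
Optimal value attained by: σ = (1, 3, 2).
Answer: det⊕(A) = 49; verdict: NONSINGULAR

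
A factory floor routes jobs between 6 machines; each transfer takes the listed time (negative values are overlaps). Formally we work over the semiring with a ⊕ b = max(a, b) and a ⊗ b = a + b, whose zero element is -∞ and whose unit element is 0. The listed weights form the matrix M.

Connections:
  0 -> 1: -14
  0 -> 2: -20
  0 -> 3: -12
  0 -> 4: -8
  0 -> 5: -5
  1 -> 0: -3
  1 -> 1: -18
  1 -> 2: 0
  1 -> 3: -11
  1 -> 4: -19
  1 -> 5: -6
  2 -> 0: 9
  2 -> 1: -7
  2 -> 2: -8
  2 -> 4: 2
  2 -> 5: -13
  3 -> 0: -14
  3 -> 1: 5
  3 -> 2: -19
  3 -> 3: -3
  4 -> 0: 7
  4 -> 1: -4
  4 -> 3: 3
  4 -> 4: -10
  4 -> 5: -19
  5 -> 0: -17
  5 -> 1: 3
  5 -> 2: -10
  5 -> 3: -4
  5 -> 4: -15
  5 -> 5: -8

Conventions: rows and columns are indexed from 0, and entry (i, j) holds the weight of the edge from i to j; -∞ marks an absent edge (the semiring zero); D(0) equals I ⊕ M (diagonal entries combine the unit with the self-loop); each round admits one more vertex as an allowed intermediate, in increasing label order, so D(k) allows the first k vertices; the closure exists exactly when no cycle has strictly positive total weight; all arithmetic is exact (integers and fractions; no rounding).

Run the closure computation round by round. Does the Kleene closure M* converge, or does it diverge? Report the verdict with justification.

D(0):
  [0, -14, -20, -12, -8, -5]
  [-3, 0, 0, -11, -19, -6]
  [9, -7, 0, -∞, 2, -13]
  [-14, 5, -19, 0, -∞, -∞]
  [7, -4, -∞, 3, 0, -19]
  [-17, 3, -10, -4, -15, 0]
D(1):
  [0, -14, -20, -12, -8, -5]
  [-3, 0, 0, -11, -11, -6]
  [9, -5, 0, -3, 2, 4]
  [-14, 5, -19, 0, -22, -19]
  [7, -4, -13, 3, 0, 2]
  [-17, 3, -10, -4, -15, 0]
D(2):
  [0, -14, -14, -12, -8, -5]
  [-3, 0, 0, -11, -11, -6]
  [9, -5, 0, -3, 2, 4]
  [2, 5, 5, 0, -6, -1]
  [7, -4, -4, 3, 0, 2]
  [0, 3, 3, -4, -8, 0]
Detection: at round 3, diagonal entry (3, 3) turns strictly positive.
Key observation: the cycle 3->1->2->0->3 has total weight 5 + 0 + 9 + (-12), which is strictly positive.
Answer: DIVERGES — positive cycle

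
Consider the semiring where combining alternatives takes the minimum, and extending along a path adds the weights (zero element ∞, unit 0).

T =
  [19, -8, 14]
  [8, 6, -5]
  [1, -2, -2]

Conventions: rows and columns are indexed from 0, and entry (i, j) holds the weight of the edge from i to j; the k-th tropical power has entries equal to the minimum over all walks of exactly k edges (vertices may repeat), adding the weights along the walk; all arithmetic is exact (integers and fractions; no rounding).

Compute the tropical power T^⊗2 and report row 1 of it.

T^⊗2:
  [0, -2, -13]
  [-4, -7, -7]
  [-1, -7, -7]
Answer: row 1 of T^⊗2 = [-4, -7, -7]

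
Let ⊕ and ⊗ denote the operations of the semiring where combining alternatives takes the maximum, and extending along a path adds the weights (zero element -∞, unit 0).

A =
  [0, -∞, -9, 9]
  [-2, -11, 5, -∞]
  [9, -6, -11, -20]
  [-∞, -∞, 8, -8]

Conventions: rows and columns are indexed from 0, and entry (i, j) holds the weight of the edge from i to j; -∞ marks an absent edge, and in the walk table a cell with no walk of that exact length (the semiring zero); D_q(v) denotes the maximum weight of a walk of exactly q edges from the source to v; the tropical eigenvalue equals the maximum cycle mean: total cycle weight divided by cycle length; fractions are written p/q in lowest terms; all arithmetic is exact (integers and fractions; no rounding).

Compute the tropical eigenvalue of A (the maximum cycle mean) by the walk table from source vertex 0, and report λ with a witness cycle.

q=0: [0, -∞, -∞, -∞]
q=1: [0, -∞, -9, 9]
q=2: [0, -15, 17, 9]
q=3: [26, 11, 17, 9]
q=4: [26, 11, 17, 35]
Optimal cycle mean attained by: cycle 0->3->2->0, total 9 + 8 + 9, length 3.
Answer: λ = 26/3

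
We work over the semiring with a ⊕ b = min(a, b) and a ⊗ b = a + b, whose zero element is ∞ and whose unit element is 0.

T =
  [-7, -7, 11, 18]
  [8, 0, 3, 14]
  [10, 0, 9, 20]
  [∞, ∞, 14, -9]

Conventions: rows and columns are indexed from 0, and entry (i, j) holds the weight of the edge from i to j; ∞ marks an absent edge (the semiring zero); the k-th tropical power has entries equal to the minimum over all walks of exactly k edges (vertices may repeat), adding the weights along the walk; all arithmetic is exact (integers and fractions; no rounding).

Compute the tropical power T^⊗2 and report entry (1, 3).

T^⊗2:
  [-14, -14, -4, 7]
  [1, 0, 3, 5]
  [3, 0, 3, 11]
  [24, 14, 5, -18]
Key observation: the optimum is the walk 1->3->3, with weight 14 + (-9) = 5.
Optimal value attained by: walk 1->3->3.
Answer: (T^⊗2)[1][3] = 5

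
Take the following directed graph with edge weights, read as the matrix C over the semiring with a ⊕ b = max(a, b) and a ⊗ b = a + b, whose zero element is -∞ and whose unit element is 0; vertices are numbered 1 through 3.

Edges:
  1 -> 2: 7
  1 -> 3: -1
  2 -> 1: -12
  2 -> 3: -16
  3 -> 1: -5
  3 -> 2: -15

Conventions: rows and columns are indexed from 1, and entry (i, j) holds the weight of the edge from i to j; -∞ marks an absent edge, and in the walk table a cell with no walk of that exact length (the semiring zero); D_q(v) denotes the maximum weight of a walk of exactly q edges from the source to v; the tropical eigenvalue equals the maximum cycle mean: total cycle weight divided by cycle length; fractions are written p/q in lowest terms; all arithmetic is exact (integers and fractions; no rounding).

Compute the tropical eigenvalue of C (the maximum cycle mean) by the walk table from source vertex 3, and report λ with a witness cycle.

q=0: [-∞, -∞, 0]
q=1: [-5, -15, -∞]
q=2: [-27, 2, -6]
q=3: [-10, -20, -14]
Optimal cycle mean attained by: cycle 1->2->1, total 7 + (-12), length 2.
Answer: λ = -5/2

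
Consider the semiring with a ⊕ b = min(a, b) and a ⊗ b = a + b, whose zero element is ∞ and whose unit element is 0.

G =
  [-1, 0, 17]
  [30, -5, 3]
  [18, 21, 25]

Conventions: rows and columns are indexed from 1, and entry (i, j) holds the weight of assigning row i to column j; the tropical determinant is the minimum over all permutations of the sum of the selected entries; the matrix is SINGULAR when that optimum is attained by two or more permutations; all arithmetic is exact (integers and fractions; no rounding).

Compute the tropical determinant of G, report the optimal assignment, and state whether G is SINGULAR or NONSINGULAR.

σ = (1, 2, 3): (-1) + (-5) + 25 = 19
σ = (1, 3, 2): (-1) + 3 + 21 = 23
σ = (2, 1, 3): 0 + 30 + 25 = 55
σ = (2, 3, 1): 0 + 3 + 18 = 21
σ = (3, 1, 2): 17 + 30 + 21 = 68
σ = (3, 2, 1): 17 + (-5) + 18 = 30
Optimal value attained by: σ = (1, 2, 3).
Answer: det⊕(G) = 19; verdict: NONSINGULAR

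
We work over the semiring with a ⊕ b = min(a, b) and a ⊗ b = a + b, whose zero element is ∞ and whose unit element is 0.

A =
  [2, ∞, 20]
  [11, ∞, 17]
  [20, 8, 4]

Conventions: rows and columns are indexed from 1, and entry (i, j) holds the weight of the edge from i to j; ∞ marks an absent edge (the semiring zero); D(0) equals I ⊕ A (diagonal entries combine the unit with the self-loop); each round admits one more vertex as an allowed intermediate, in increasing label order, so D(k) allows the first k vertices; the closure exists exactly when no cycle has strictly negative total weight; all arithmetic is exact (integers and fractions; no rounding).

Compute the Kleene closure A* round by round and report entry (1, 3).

D(0):
  [0, ∞, 20]
  [11, 0, 17]
  [20, 8, 0]
D(1):
  [0, ∞, 20]
  [11, 0, 17]
  [20, 8, 0]
D(2):
  [0, ∞, 20]
  [11, 0, 17]
  [19, 8, 0]
D(3):
  [0, 28, 20]
  [11, 0, 17]
  [19, 8, 0]
Answer: A*[1][3] = 20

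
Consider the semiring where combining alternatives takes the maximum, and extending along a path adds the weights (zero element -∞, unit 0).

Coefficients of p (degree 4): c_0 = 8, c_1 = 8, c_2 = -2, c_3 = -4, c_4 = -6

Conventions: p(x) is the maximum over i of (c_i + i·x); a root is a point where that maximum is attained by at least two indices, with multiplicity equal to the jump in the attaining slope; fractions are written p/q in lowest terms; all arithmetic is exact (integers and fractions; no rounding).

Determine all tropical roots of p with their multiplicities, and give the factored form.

hull edge (i=0, c=8) to (i=1, c=8): slope 0, span 1
hull edge (i=1, c=8) to (i=4, c=-6): slope -14/3, span 3
Factored form: p(x) = -6 ⊗ (x ⊕ 0) ⊗ (x ⊕ 14/3) ⊗ (x ⊕ 14/3) ⊗ (x ⊕ 14/3)
Answer: roots = 0 (mult 1), 14/3 (mult 3)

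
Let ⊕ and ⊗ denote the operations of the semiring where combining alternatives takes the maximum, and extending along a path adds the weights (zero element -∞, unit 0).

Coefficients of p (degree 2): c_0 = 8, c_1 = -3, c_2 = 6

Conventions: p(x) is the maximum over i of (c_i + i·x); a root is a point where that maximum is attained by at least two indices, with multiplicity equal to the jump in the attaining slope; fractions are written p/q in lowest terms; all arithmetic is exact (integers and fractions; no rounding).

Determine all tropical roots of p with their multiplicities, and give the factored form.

hull edge (i=0, c=8) to (i=2, c=6): slope -1, span 2
Factored form: p(x) = 6 ⊗ (x ⊕ 1) ⊗ (x ⊕ 1)
Answer: roots = 1 (mult 2)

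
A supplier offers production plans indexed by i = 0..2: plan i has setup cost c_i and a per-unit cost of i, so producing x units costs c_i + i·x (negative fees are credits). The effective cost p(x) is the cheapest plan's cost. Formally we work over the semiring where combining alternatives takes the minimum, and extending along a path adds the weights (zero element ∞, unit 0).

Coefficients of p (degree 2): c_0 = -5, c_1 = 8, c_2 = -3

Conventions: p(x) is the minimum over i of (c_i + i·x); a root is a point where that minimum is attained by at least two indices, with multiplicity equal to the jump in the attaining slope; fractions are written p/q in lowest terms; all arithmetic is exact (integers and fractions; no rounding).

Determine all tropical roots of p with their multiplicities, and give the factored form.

hull edge (i=0, c=-5) to (i=2, c=-3): slope 1, span 2
Factored form: p(x) = -3 ⊗ (x ⊕ (-1)) ⊗ (x ⊕ (-1))
Answer: roots = -1 (mult 2)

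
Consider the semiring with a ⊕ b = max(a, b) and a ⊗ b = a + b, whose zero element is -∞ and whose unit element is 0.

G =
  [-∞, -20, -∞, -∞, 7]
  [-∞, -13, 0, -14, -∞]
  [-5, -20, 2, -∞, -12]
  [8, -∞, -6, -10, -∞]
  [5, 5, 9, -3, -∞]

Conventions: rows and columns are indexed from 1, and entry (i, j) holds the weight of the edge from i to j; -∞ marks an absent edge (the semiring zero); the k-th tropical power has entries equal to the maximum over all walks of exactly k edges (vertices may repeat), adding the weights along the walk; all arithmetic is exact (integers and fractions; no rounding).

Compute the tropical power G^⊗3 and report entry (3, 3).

G^⊗2:
  [12, 12, 16, 4, -∞]
  [-5, -20, 2, -24, -12]
  [-3, -7, 4, -15, 2]
  [-2, -12, -4, -20, 15]
  [5, -8, 11, -9, 12]
G^⊗3:
  [12, -1, 18, -2, 19]
  [-3, -7, 4, -15, 2]
  [7, 7, 11, -1, 4]
  [20, 20, 24, 12, 5]
  [17, 17, 21, 9, 12]
Key observation: the optimum is the walk 3->1->5->3, with weight (-5) + 7 + 9 = 11.
Optimal value attained by: walk 3->1->5->3.
Answer: (G^⊗3)[3][3] = 11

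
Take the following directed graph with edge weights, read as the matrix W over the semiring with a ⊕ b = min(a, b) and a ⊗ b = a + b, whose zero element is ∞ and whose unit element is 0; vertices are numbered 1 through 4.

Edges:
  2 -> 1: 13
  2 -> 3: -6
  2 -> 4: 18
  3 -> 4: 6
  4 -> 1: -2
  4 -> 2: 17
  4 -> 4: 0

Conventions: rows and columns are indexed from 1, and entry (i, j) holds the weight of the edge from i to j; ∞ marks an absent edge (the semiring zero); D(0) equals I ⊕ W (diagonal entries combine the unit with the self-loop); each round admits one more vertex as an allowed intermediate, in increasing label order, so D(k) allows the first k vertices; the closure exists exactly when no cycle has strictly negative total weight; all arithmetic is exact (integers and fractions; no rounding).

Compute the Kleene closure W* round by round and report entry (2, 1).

D(0):
  [0, ∞, ∞, ∞]
  [13, 0, -6, 18]
  [∞, ∞, 0, 6]
  [-2, 17, ∞, 0]
D(1):
  [0, ∞, ∞, ∞]
  [13, 0, -6, 18]
  [∞, ∞, 0, 6]
  [-2, 17, ∞, 0]
D(2):
  [0, ∞, ∞, ∞]
  [13, 0, -6, 18]
  [∞, ∞, 0, 6]
  [-2, 17, 11, 0]
D(3):
  [0, ∞, ∞, ∞]
  [13, 0, -6, 0]
  [∞, ∞, 0, 6]
  [-2, 17, 11, 0]
D(4):
  [0, ∞, ∞, ∞]
  [-2, 0, -6, 0]
  [4, 23, 0, 6]
  [-2, 17, 11, 0]
Answer: W*[2][1] = -2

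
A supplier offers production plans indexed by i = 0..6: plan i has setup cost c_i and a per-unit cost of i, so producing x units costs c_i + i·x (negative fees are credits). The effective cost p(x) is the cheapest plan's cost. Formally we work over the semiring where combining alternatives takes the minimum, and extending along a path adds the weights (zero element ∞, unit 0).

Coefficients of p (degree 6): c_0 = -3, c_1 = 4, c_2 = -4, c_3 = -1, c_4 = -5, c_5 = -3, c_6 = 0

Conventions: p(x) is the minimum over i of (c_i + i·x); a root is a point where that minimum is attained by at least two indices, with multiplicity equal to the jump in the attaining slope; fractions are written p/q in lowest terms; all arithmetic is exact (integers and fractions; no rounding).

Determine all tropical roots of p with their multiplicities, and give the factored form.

hull edge (i=0, c=-3) to (i=4, c=-5): slope -1/2, span 4
hull edge (i=4, c=-5) to (i=5, c=-3): slope 2, span 1
hull edge (i=5, c=-3) to (i=6, c=0): slope 3, span 1
Factored form: p(x) = 0 ⊗ (x ⊕ (-3)) ⊗ (x ⊕ (-2)) ⊗ (x ⊕ 1/2) ⊗ (x ⊕ 1/2) ⊗ (x ⊕ 1/2) ⊗ (x ⊕ 1/2)
Answer: roots = -3 (mult 1), -2 (mult 1), 1/2 (mult 4)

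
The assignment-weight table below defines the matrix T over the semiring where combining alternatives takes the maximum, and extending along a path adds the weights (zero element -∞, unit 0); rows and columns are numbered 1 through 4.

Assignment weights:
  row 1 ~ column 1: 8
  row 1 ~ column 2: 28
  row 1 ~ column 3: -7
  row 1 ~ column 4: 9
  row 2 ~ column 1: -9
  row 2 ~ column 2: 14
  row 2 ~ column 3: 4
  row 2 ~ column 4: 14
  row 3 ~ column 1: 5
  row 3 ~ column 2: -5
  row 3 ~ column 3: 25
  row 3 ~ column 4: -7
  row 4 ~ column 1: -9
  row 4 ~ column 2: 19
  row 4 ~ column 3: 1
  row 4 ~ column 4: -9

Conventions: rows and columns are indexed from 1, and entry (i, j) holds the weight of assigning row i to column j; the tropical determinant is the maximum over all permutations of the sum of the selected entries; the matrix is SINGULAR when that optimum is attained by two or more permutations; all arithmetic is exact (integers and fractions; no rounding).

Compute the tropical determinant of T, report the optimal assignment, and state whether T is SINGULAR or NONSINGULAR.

σ = (1, 2, 3, 4): 8 + 14 + 25 + (-9) = 38
σ = (1, 2, 4, 3): 8 + 14 + (-7) + 1 = 16
σ = (1, 3, 2, 4): 8 + 4 + (-5) + (-9) = -2
σ = (1, 3, 4, 2): 8 + 4 + (-7) + 19 = 24
σ = (1, 4, 2, 3): 8 + 14 + (-5) + 1 = 18
σ = (1, 4, 3, 2): 8 + 14 + 25 + 19 = 66
σ = (2, 1, 3, 4): 28 + (-9) + 25 + (-9) = 35
σ = (2, 1, 4, 3): 28 + (-9) + (-7) + 1 = 13
σ = (2, 3, 1, 4): 28 + 4 + 5 + (-9) = 28
σ = (2, 3, 4, 1): 28 + 4 + (-7) + (-9) = 16
σ = (2, 4, 1, 3): 28 + 14 + 5 + 1 = 48
σ = (2, 4, 3, 1): 28 + 14 + 25 + (-9) = 58
σ = (3, 1, 2, 4): (-7) + (-9) + (-5) + (-9) = -30
σ = (3, 1, 4, 2): (-7) + (-9) + (-7) + 19 = -4
σ = (3, 2, 1, 4): (-7) + 14 + 5 + (-9) = 3
σ = (3, 2, 4, 1): (-7) + 14 + (-7) + (-9) = -9
σ = (3, 4, 1, 2): (-7) + 14 + 5 + 19 = 31
σ = (3, 4, 2, 1): (-7) + 14 + (-5) + (-9) = -7
σ = (4, 1, 2, 3): 9 + (-9) + (-5) + 1 = -4
σ = (4, 1, 3, 2): 9 + (-9) + 25 + 19 = 44
σ = (4, 2, 1, 3): 9 + 14 + 5 + 1 = 29
σ = (4, 2, 3, 1): 9 + 14 + 25 + (-9) = 39
σ = (4, 3, 1, 2): 9 + 4 + 5 + 19 = 37
σ = (4, 3, 2, 1): 9 + 4 + (-5) + (-9) = -1
Optimal value attained by: σ = (1, 4, 3, 2).
Answer: det⊕(T) = 66; verdict: NONSINGULAR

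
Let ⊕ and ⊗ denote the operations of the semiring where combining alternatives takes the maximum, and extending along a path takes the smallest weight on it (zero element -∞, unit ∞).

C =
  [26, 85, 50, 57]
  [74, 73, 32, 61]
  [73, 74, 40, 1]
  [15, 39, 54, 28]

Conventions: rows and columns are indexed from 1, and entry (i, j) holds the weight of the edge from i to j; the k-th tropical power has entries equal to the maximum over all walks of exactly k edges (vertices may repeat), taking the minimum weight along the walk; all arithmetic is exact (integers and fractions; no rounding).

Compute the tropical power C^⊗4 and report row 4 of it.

C^⊗2:
  [74, 73, 54, 61]
  [73, 74, 54, 61]
  [74, 73, 50, 61]
  [54, 54, 40, 39]
C^⊗3:
  [73, 74, 54, 61]
  [74, 73, 54, 61]
  [73, 74, 54, 61]
  [54, 54, 50, 54]
C^⊗4:
  [74, 73, 54, 61]
  [73, 74, 54, 61]
  [74, 73, 54, 61]
  [54, 54, 54, 54]
Answer: row 4 of C^⊗4 = [54, 54, 54, 54]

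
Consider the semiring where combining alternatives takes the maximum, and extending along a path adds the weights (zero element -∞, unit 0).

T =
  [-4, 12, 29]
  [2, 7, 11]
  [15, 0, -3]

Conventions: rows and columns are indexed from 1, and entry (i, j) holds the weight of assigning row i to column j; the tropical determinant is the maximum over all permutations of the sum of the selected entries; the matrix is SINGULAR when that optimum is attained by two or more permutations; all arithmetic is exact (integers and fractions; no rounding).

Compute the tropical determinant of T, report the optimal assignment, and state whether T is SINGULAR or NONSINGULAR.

σ = (1, 2, 3): (-4) + 7 + (-3) = 0
σ = (1, 3, 2): (-4) + 11 + 0 = 7
σ = (2, 1, 3): 12 + 2 + (-3) = 11
σ = (2, 3, 1): 12 + 11 + 15 = 38
σ = (3, 1, 2): 29 + 2 + 0 = 31
σ = (3, 2, 1): 29 + 7 + 15 = 51
Optimal value attained by: σ = (3, 2, 1).
Answer: det⊕(T) = 51; verdict: NONSINGULAR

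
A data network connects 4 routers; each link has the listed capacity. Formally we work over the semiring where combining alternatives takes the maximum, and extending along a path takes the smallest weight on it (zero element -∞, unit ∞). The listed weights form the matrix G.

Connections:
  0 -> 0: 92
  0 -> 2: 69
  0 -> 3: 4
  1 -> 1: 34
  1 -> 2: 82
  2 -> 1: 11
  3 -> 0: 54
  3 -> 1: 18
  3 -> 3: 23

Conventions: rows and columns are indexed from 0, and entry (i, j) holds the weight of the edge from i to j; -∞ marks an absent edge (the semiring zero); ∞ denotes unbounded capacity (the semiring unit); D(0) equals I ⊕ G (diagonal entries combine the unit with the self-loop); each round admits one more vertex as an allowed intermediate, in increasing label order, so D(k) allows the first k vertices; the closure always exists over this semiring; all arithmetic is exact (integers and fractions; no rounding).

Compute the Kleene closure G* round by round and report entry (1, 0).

D(0):
  [∞, -∞, 69, 4]
  [-∞, ∞, 82, -∞]
  [-∞, 11, ∞, -∞]
  [54, 18, -∞, ∞]
D(1):
  [∞, -∞, 69, 4]
  [-∞, ∞, 82, -∞]
  [-∞, 11, ∞, -∞]
  [54, 18, 54, ∞]
D(2):
  [∞, -∞, 69, 4]
  [-∞, ∞, 82, -∞]
  [-∞, 11, ∞, -∞]
  [54, 18, 54, ∞]
D(3):
  [∞, 11, 69, 4]
  [-∞, ∞, 82, -∞]
  [-∞, 11, ∞, -∞]
  [54, 18, 54, ∞]
D(4):
  [∞, 11, 69, 4]
  [-∞, ∞, 82, -∞]
  [-∞, 11, ∞, -∞]
  [54, 18, 54, ∞]
Answer: G*[1][0] = -∞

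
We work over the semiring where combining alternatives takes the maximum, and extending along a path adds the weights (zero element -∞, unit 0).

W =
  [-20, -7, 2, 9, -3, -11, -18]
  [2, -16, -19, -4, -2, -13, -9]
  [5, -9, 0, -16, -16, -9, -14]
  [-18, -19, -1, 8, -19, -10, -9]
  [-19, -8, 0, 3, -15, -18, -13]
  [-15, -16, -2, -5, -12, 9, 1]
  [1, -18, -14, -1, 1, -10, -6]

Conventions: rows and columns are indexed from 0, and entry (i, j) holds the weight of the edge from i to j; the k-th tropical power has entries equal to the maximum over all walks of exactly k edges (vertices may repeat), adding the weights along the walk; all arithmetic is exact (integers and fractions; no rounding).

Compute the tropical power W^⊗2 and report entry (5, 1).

W^⊗2:
  [7, -7, 8, 17, -9, -1, 0]
  [-8, -5, 4, 11, -1, -4, -12]
  [5, -2, 7, 14, 2, 0, -8]
  [4, -10, 7, 16, -8, -1, -1]
  [5, -9, 2, 11, -10, -7, -6]
  [3, -7, 7, 4, 2, 18, 10]
  [-5, -6, 3, 10, -2, -1, -9]
Key observation: the optimum is the walk 5->5->1, with weight 9 + (-16) = -7.
Optimal value attained by: walk 5->5->1.
Answer: (W^⊗2)[5][1] = -7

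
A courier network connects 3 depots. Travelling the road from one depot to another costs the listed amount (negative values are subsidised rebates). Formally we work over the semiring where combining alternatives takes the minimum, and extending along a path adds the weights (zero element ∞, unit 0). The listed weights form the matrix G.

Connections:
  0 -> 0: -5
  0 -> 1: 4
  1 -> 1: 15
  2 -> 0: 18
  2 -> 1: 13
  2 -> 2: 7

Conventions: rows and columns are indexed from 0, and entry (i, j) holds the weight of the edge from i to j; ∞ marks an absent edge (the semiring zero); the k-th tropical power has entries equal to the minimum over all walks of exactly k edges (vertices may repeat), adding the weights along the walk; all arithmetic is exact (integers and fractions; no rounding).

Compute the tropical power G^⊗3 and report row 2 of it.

G^⊗2:
  [-10, -1, ∞]
  [∞, 30, ∞]
  [13, 20, 14]
G^⊗3:
  [-15, -6, ∞]
  [∞, 45, ∞]
  [8, 17, 21]
Answer: row 2 of G^⊗3 = [8, 17, 21]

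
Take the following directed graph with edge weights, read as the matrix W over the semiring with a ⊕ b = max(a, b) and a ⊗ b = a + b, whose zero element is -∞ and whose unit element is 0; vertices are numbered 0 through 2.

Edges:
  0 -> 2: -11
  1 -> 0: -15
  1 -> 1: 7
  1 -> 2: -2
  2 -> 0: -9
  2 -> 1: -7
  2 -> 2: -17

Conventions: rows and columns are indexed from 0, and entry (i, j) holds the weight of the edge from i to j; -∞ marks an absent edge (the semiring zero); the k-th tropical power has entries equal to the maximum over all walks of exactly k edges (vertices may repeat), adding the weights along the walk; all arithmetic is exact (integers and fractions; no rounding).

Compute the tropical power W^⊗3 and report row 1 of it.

W^⊗2:
  [-20, -18, -28]
  [-8, 14, 5]
  [-22, 0, -9]
W^⊗3:
  [-33, -11, -20]
  [-1, 21, 12]
  [-15, 7, -2]
Answer: row 1 of W^⊗3 = [-1, 21, 12]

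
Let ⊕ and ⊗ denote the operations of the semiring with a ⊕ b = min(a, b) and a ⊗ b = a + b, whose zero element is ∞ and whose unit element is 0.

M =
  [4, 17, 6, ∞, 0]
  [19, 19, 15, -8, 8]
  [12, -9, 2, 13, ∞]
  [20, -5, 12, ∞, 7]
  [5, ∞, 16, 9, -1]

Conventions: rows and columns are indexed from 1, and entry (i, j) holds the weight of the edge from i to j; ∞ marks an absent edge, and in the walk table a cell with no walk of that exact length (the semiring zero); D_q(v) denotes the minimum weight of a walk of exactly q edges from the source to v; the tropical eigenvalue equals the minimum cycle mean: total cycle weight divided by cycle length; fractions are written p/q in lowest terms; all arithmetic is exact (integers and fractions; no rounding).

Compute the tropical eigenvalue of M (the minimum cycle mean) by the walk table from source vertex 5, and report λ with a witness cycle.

q=0: [∞, ∞, ∞, ∞, 0]
q=1: [5, ∞, 16, 9, -1]
q=2: [4, 4, 11, 8, -2]
q=3: [3, 2, 10, -4, -3]
q=4: [2, -9, 8, -6, -4]
q=5: [1, -11, 6, -17, -5]
Optimal cycle mean attained by: cycle 2->4->2, total (-8) + (-5), length 2.
Answer: λ = -13/2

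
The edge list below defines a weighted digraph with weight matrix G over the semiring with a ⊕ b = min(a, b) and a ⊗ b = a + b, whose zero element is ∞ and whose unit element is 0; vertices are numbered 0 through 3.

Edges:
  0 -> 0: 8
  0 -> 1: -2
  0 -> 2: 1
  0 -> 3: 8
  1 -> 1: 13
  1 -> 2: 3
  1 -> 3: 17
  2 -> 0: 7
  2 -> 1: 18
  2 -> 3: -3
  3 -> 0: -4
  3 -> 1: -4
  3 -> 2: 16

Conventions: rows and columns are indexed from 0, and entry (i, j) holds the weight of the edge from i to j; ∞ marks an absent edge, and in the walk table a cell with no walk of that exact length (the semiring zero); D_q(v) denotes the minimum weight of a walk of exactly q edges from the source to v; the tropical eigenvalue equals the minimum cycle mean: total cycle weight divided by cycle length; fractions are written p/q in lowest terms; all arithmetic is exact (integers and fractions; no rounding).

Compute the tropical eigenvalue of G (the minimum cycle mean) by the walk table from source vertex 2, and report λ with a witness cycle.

q=0: [∞, ∞, 0, ∞]
q=1: [7, 18, ∞, -3]
q=2: [-7, -7, 8, 15]
q=3: [1, -9, -6, 1]
q=4: [-3, -3, -6, -9]
Optimal cycle mean attained by: cycle 0->2->3->0, total 1 + (-3) + (-4), length 3.
Answer: λ = -2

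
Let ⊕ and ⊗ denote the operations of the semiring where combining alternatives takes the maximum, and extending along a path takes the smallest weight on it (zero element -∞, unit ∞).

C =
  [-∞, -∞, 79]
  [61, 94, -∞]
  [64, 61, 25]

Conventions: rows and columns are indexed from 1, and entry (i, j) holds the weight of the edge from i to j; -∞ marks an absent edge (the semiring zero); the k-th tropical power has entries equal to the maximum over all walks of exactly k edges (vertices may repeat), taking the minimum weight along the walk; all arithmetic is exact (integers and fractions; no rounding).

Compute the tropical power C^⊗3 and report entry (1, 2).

C^⊗2:
  [64, 61, 25]
  [61, 94, 61]
  [61, 61, 64]
C^⊗3:
  [61, 61, 64]
  [61, 94, 61]
  [64, 61, 61]
Key observation: the optimum is the walk 1->3->2->2, with weight 79 min 61 min 94 = 61.
Optimal value attained by: walk 1->3->2->2.
Answer: (C^⊗3)[1][2] = 61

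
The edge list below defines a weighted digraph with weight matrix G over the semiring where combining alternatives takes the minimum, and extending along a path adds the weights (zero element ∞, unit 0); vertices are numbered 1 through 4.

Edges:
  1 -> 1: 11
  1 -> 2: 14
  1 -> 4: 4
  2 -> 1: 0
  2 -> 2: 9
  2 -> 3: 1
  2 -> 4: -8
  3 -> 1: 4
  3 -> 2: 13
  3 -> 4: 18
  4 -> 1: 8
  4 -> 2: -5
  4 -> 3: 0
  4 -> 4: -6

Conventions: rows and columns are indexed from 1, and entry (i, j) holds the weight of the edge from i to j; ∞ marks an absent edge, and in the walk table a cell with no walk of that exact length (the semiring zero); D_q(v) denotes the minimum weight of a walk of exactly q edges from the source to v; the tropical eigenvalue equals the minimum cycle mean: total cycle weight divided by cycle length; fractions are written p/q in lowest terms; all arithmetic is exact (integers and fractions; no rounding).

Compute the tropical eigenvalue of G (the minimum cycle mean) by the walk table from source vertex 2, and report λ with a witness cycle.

q=0: [∞, 0, ∞, ∞]
q=1: [0, 9, 1, -8]
q=2: [0, -13, -8, -14]
q=3: [-13, -19, -14, -21]
q=4: [-19, -26, -21, -27]
Optimal cycle mean attained by: cycle 2->4->2, total (-8) + (-5), length 2.
Answer: λ = -13/2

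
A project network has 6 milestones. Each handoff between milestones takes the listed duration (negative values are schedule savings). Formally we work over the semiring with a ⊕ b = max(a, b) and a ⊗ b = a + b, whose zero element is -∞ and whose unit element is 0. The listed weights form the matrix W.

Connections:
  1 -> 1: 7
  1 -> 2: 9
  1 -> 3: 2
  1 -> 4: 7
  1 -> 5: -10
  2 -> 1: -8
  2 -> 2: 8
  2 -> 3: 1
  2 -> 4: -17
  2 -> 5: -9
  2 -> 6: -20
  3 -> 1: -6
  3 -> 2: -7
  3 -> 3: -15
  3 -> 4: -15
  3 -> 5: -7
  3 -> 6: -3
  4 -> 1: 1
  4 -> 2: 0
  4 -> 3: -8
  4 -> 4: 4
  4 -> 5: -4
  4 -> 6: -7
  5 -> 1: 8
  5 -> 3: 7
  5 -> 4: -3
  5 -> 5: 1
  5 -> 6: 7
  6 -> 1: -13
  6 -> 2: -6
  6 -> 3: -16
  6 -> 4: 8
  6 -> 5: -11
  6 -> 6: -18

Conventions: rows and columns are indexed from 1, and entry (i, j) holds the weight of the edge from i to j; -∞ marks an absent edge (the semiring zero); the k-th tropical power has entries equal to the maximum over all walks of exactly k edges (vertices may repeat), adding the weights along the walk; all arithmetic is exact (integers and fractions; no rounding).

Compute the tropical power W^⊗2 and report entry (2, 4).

W^⊗2:
  [14, 17, 10, 14, 3, 0]
  [0, 16, 9, -1, -1, -2]
  [1, 3, 0, 5, -6, 0]
  [8, 10, 3, 8, 0, 3]
  [15, 17, 10, 15, 2, 8]
  [9, 8, 0, 12, 4, 1]
Key observation: the optimum is the walk 2->1->4, with weight (-8) + 7 = -1.
Optimal value attained by: walk 2->1->4.
Answer: (W^⊗2)[2][4] = -1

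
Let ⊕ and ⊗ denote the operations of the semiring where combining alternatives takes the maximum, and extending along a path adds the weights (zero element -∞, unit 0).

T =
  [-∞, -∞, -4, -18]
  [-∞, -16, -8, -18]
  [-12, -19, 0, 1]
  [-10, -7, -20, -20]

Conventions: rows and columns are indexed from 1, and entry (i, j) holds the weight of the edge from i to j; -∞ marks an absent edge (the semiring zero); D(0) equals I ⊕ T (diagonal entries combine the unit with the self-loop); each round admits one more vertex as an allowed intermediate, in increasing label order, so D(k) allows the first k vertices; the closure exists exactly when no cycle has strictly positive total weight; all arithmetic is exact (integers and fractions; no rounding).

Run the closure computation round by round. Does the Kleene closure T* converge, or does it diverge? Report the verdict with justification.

D(0):
  [0, -∞, -4, -18]
  [-∞, 0, -8, -18]
  [-12, -19, 0, 1]
  [-10, -7, -20, 0]
D(1):
  [0, -∞, -4, -18]
  [-∞, 0, -8, -18]
  [-12, -19, 0, 1]
  [-10, -7, -14, 0]
D(2):
  [0, -∞, -4, -18]
  [-∞, 0, -8, -18]
  [-12, -19, 0, 1]
  [-10, -7, -14, 0]
D(3):
  [0, -23, -4, -3]
  [-20, 0, -8, -7]
  [-12, -19, 0, 1]
  [-10, -7, -14, 0]
D(4):
  [0, -10, -4, -3]
  [-17, 0, -8, -7]
  [-9, -6, 0, 1]
  [-10, -7, -14, 0]
Key observation: every diagonal entry stays at the unit through all rounds, so no improving cycle exists.
Answer: CONVERGES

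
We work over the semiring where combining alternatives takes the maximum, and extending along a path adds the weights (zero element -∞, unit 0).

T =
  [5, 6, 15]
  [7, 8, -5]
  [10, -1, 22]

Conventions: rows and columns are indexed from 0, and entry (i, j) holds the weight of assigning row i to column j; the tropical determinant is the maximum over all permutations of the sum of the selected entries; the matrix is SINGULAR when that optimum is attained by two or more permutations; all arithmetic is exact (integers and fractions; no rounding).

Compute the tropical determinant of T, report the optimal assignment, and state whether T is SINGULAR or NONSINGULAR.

σ = (0, 1, 2): 5 + 8 + 22 = 35
σ = (0, 2, 1): 5 + (-5) + (-1) = -1
σ = (1, 0, 2): 6 + 7 + 22 = 35
σ = (1, 2, 0): 6 + (-5) + 10 = 11
σ = (2, 0, 1): 15 + 7 + (-1) = 21
σ = (2, 1, 0): 15 + 8 + 10 = 33
Optimal value attained by: σ = (0, 1, 2).
Answer: det⊕(T) = 35; verdict: SINGULAR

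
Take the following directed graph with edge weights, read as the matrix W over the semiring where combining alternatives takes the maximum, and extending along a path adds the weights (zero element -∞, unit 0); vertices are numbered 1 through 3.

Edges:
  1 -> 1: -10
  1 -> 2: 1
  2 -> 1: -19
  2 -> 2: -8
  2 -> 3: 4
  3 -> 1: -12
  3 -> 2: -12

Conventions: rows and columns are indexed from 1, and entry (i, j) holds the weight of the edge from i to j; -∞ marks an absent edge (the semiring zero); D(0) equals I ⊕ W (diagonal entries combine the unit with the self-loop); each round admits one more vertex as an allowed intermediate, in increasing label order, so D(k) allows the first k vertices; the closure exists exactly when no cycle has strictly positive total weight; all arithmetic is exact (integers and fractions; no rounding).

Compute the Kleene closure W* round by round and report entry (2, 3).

D(0):
  [0, 1, -∞]
  [-19, 0, 4]
  [-12, -12, 0]
D(1):
  [0, 1, -∞]
  [-19, 0, 4]
  [-12, -11, 0]
D(2):
  [0, 1, 5]
  [-19, 0, 4]
  [-12, -11, 0]
D(3):
  [0, 1, 5]
  [-8, 0, 4]
  [-12, -11, 0]
Answer: W*[2][3] = 4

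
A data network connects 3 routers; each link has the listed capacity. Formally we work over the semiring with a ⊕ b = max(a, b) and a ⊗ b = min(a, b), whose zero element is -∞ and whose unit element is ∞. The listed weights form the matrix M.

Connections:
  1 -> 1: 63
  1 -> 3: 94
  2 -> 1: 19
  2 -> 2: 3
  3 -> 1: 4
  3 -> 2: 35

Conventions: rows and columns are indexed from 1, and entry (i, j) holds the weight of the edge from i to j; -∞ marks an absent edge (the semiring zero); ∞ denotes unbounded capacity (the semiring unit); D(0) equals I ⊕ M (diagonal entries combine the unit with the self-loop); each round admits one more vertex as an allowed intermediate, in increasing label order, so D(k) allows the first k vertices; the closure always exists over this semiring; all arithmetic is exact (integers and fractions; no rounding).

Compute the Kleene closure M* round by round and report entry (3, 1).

D(0):
  [∞, -∞, 94]
  [19, ∞, -∞]
  [4, 35, ∞]
D(1):
  [∞, -∞, 94]
  [19, ∞, 19]
  [4, 35, ∞]
D(2):
  [∞, -∞, 94]
  [19, ∞, 19]
  [19, 35, ∞]
D(3):
  [∞, 35, 94]
  [19, ∞, 19]
  [19, 35, ∞]
Answer: M*[3][1] = 19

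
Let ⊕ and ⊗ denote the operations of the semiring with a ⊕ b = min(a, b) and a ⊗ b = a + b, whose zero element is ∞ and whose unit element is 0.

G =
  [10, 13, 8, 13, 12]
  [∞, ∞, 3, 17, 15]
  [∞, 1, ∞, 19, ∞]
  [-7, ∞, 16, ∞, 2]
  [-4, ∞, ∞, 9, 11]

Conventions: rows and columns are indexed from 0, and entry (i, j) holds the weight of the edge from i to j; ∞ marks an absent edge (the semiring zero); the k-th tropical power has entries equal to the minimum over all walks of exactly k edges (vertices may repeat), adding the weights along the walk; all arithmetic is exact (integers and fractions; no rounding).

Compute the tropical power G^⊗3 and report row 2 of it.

G^⊗2:
  [6, 9, 16, 21, 15]
  [10, 4, 33, 22, 19]
  [12, ∞, 4, 18, 16]
  [-2, 6, 1, 6, 5]
  [2, 9, 4, 9, 8]
G^⊗3:
  [11, 17, 12, 19, 18]
  [15, 23, 7, 21, 19]
  [11, 5, 20, 23, 20]
  [-1, 2, 6, 11, 8]
  [2, 5, 10, 15, 11]
Answer: row 2 of G^⊗3 = [11, 5, 20, 23, 20]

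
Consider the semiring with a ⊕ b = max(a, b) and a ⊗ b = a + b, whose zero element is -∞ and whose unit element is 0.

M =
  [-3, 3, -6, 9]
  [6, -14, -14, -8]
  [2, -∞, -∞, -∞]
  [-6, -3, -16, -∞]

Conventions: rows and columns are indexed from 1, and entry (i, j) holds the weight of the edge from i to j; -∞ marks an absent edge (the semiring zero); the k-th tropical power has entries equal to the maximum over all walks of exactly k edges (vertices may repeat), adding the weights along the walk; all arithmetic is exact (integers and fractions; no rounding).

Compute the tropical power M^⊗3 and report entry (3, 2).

M^⊗2:
  [9, 6, -7, 6]
  [3, 9, 0, 15]
  [-1, 5, -4, 11]
  [3, -3, -12, 3]
M^⊗3:
  [12, 12, 3, 18]
  [15, 12, -1, 12]
  [11, 8, -5, 8]
  [3, 6, -3, 12]
Key observation: the optimum is the walk 3->1->4->2, with weight 2 + 9 + (-3) = 8.
Optimal value attained by: walk 3->1->4->2.
Answer: (M^⊗3)[3][2] = 8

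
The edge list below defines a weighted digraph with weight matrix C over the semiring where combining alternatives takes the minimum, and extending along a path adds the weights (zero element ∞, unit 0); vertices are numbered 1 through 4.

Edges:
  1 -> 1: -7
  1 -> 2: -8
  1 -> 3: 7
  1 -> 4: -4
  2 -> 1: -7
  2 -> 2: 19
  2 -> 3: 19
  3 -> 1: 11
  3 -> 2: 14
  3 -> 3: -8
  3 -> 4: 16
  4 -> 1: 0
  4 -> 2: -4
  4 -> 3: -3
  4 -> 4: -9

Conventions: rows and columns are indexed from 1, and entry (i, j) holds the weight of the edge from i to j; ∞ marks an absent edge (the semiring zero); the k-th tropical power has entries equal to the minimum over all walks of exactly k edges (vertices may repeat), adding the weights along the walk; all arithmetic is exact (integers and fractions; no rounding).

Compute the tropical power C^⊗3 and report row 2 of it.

C^⊗2:
  [-15, -15, -7, -13]
  [-14, -15, 0, -11]
  [3, 3, -16, 7]
  [-11, -13, -12, -18]
C^⊗3:
  [-22, -23, -16, -22]
  [-22, -22, -14, -20]
  [-5, -5, -24, -2]
  [-20, -22, -21, -27]
Answer: row 2 of C^⊗3 = [-22, -22, -14, -20]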